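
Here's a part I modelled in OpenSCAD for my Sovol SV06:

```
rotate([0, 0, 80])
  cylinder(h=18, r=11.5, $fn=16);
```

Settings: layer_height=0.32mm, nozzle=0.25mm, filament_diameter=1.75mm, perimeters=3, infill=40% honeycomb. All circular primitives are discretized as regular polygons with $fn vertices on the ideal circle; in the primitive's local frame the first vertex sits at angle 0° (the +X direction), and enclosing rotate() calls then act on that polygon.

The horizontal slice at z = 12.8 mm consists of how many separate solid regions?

1

At z = 12.8 mm: the r=11.5 cylinder gives a regular 16-gon of circumradius 11.5 (constant along its height); (whole slice rotated 80° about Z — lengths, areas and connectivity unchanged). The result has 1 disconnected region.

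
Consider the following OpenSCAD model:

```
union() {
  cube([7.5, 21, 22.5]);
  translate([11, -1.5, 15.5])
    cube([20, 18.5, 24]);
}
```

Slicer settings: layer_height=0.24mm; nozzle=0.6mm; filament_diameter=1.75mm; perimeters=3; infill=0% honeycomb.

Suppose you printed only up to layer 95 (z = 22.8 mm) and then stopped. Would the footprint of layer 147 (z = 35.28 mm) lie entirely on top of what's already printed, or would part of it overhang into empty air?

entirely on top

Compare the two slices. At z = 22.8: the cube is absent (z outside [0, 22.5]); the 20×18.5 cube at (11, -1.5) contributes its full rectangle (area 370.00 mm²); Taking the union: only the 20×18.5 cube at (11, -1.5) is present, so the union is just that shape — area = 370.00 mm². At z = 35.28: the cube is absent (z outside [0, 22.5]); the 20×18.5 cube at (11, -1.5) contributes its full rectangle (area 370.00 mm²); Merging all regions: only the 20×18.5 cube at (11, -1.5) is present, so the union is just that shape — area = 370.00 mm². Checking containment: the cross-section at z = 35.28 is a subset of the cross-section at z = 22.8.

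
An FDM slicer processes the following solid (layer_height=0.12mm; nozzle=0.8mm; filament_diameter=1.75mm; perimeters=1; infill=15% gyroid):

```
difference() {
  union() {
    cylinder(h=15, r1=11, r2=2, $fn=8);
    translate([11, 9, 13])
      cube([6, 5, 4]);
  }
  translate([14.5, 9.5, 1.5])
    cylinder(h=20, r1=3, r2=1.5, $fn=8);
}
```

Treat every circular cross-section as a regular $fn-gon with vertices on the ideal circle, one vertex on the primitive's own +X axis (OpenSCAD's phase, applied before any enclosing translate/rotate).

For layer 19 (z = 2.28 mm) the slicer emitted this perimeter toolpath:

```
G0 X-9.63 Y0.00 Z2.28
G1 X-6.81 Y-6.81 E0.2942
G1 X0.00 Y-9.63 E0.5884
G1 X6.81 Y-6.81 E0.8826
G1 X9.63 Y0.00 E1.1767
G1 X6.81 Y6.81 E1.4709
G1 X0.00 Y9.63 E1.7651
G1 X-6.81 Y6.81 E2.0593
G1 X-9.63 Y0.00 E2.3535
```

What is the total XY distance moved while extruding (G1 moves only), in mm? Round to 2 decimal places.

58.97 mm

Sum the Euclidean lengths of each G1 segment: total = 58.97 mm.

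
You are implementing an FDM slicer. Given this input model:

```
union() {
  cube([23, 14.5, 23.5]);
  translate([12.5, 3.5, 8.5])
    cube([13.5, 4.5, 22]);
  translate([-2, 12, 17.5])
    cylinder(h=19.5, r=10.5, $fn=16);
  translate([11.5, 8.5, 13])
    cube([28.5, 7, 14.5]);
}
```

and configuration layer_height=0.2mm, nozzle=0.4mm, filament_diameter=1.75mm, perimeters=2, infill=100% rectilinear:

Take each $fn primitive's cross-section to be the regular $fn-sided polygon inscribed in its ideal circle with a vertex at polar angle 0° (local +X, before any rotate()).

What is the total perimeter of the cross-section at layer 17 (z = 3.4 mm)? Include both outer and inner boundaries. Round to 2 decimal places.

At z = 3.4 mm: the cube (footprint 23×14.5) is included at this height (perimeter 75.00 mm); the cube at (12.5, 3.5) is not intersected at this z (z outside [8.5, 30.5]); the cylinder at (-2, 12) is not intersected at this z (z outside [17.5, 37]); the cube at (11.5, 8.5) is absent (z outside [13, 27.5]); Merging all regions: only the 23×14.5 cube is present, so the union is just that shape — boundary = 75.00 mm. Overall, the cross-section is a single solid region. Total boundary length (outer) = 75.00 mm.

75.00 mm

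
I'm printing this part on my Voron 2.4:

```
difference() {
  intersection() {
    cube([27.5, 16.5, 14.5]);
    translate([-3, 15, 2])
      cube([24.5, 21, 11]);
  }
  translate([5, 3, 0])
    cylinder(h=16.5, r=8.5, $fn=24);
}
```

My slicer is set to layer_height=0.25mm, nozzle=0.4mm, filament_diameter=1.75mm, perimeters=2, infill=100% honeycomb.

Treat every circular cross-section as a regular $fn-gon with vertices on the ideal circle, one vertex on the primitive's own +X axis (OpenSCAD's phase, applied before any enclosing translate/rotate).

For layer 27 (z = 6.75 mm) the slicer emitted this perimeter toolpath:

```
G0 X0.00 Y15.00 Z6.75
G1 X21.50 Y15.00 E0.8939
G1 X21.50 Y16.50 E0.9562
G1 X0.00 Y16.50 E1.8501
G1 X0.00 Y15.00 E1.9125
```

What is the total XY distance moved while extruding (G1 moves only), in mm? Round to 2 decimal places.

Sum the Euclidean lengths of each G1 segment: total = 46.00 mm.

46.00 mm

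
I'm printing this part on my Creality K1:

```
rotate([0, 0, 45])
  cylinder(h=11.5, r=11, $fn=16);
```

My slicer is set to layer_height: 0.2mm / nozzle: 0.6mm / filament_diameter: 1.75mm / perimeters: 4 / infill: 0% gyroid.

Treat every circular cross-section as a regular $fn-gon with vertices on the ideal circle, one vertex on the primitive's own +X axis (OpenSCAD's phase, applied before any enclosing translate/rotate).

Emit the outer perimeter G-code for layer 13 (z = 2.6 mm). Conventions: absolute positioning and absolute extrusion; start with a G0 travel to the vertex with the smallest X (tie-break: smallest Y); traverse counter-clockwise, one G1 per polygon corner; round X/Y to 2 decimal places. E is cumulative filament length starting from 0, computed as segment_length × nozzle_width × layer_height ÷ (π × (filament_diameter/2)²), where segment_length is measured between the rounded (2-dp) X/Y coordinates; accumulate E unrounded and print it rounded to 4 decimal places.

G0 X-11.00 Y0.00 Z2.60
G1 X-10.16 Y-4.21 E0.2142
G1 X-7.78 Y-7.78 E0.4282
G1 X-4.21 Y-10.16 E0.6423
G1 X0.00 Y-11.00 E0.8565
G1 X4.21 Y-10.16 E1.0707
G1 X7.78 Y-7.78 E1.2847
G1 X10.16 Y-4.21 E1.4988
G1 X11.00 Y0.00 E1.7129
G1 X10.16 Y4.21 E1.9271
G1 X7.78 Y7.78 E2.1412
G1 X4.21 Y10.16 E2.3552
G1 X0.00 Y11.00 E2.5694
G1 X-4.21 Y10.16 E2.7836
G1 X-7.78 Y7.78 E2.9977
G1 X-10.16 Y4.21 E3.2117
G1 X-11.00 Y0.00 E3.4259

At z = 2.6 mm: the r=11 cylinder contributes a regular 16-gon of circumradius 11; (whole slice rotated 45° about Z — lengths, areas and connectivity unchanged). The outline is a single polygon with 16 vertices. Extrusion per mm of travel: 0.6 × 0.2 / (π × 0.875²) = 0.049890. Accumulating E over each segment gives final E = 3.4259.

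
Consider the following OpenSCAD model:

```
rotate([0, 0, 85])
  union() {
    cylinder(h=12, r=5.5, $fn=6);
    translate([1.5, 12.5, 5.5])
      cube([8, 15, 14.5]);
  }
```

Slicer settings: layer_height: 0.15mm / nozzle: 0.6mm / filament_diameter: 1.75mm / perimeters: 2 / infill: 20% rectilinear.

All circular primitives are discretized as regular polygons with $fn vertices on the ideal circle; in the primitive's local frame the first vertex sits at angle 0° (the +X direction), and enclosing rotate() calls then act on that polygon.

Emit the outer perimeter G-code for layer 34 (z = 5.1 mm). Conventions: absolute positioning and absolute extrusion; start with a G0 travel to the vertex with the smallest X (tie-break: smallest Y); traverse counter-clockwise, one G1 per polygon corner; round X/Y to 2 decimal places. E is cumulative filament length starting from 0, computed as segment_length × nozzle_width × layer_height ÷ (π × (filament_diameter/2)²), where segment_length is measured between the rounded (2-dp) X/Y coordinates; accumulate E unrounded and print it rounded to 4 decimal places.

G0 X-4.98 Y-2.32 Z5.10
G1 X-0.48 Y-5.48 E0.2057
G1 X4.51 Y-3.15 E0.4118
G1 X4.98 Y2.32 E0.6172
G1 X0.48 Y5.48 E0.8230
G1 X-4.51 Y3.15 E1.0291
G1 X-4.98 Y-2.32 E1.2345

At z = 5.1 mm: the r=5.5 cylinder contributes a regular 6-gon of circumradius 5.5; the cube at (1.5, 12.5) is absent (z outside [5.5, 20]); Merging all regions: only the r=5.5 cylinder is present, so the union is just that shape — 1 connected region; (whole slice rotated 85° about Z — lengths, areas and connectivity unchanged). The outline is a single polygon with 6 vertices. Extrusion per mm of travel: 0.6 × 0.15 / (π × 0.875²) = 0.037418. Accumulating E over each segment gives final E = 1.2345.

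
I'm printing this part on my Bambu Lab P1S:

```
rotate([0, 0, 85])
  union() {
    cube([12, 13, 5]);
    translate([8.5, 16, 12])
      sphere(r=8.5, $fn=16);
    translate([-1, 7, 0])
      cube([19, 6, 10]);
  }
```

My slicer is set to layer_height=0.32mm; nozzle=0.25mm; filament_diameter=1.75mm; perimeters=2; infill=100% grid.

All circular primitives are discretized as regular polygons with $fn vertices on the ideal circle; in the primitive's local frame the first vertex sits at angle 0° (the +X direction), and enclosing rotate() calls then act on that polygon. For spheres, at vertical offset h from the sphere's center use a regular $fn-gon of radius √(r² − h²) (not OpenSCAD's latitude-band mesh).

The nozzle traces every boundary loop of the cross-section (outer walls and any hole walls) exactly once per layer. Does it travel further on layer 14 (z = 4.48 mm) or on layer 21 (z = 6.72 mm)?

layer 14 (z = 4.48 mm)

Layer 14 (z = 4.48): the cube (footprint 12×13) is included at this height (perimeter 50.00 mm); the r=8.5 sphere at (8.5, 16) contributes a regular 16-gon of circumradius √(8.5²−7.52²) = 3.962 (perimeter = 2·16·3.962·sin(180°/16) = 24.74 mm); the 19×6 cube at (-1, 7) contributes its full rectangle (perimeter 50.00 mm); Taking the union: the regions partially overlap (shared area 75.11 mm²), so the edge portions inside another operand are dropped and the merged outline is re-measured after clipping — boundary = 78.26 mm; (rotated 85° about Z; rotation is an isometry so areas/perimeters/island counts are preserved). So its perimeter = 78.26 mm. Layer 21 (z = 6.72): the cube is not intersected at this z (z outside [0, 5]); the r=8.5 sphere at (8.5, 16) slices to a regular 16-gon of circumradius 6.661 (√(r²−h²) with h=5.28 from center) (perimeter = 2·16·6.661·sin(180°/16) = 41.59 mm); the 19×6 cube at (-1, 7) contributes its full rectangle (perimeter 50.00 mm); Taking the union: the regions partially overlap (shared area 29.84 mm²), so the edge portions inside another operand are dropped and the merged outline is re-measured after clipping — boundary = 65.37 mm; (whole slice rotated 85° about Z — lengths, areas and connectivity unchanged). So its perimeter = 65.37 mm. Layer 14 is larger (78.26 vs 65.37 mm).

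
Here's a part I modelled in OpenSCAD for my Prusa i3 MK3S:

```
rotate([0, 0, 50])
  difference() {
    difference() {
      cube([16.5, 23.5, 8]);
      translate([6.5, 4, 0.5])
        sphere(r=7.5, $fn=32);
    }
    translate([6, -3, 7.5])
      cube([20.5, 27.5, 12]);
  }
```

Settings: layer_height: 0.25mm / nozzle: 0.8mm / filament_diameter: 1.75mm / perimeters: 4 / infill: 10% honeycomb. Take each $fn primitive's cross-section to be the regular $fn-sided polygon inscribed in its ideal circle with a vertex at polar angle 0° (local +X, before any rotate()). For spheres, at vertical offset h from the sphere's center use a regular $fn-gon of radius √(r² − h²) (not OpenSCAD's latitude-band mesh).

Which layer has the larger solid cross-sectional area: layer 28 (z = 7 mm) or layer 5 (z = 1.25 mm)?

Layer 28 (z = 7): the cube (footprint 16.5×23.5) is included at this height (area 387.75 mm²); the sphere at (6.5, 4): section is a regular 32-gon, circumradius = √(r²−h²) = √(7.5²−6.5²) = 3.742 (area = (32/2)·3.742²·sin(360°/32) = 43.70 mm²); Taking the first minus the rest: starting from the 16.5×23.5 cube (387.75 mm²), the r=7.5 sphere at (6.5, 4) lies wholly inside it (removes its full 43.70 mm² and its 23.47 mm outline becomes a hole wall) — area = 344.05 mm²; the cube at (6, -3) does not reach this height (z outside [7.5, 19.5]); Taking the first minus the rest: none of the subtracted shapes is present at this height, so that combined region is unchanged — area = 344.05 mm²; (rotated 50° about Z; rotation is an isometry so areas/perimeters/island counts are preserved). So its area = 344.05 mm². Layer 5 (z = 1.25): the cube is present — its section is the full 16.5×23.5 rectangle (area 387.75 mm²); the r=7.5 sphere at (6.5, 4) contributes a regular 32-gon of circumradius √(7.5²−0.75²) = 7.462 (area = (32/2)·7.462²·sin(360°/32) = 173.83 mm²); Taking the first minus the rest: starting from the 16.5×23.5 cube (387.75 mm²), the r=7.5 sphere at (6.5, 4) partially overlaps it — only the 138.82 mm² overlap (of its 173.83 mm²) is removed, clipping the outline — area = 248.93 mm²; the cube at (6, -3) does not reach this height (z outside [7.5, 19.5]); Taking the first minus the rest: none of the subtracted shapes is present at this height, so the result so far is unchanged — area = 248.93 mm²; (whole slice rotated 50° about Z — lengths, areas and connectivity unchanged). So its area = 248.93 mm². Layer 28 is larger (344.05 vs 248.93 mm²).

layer 28 (z = 7 mm)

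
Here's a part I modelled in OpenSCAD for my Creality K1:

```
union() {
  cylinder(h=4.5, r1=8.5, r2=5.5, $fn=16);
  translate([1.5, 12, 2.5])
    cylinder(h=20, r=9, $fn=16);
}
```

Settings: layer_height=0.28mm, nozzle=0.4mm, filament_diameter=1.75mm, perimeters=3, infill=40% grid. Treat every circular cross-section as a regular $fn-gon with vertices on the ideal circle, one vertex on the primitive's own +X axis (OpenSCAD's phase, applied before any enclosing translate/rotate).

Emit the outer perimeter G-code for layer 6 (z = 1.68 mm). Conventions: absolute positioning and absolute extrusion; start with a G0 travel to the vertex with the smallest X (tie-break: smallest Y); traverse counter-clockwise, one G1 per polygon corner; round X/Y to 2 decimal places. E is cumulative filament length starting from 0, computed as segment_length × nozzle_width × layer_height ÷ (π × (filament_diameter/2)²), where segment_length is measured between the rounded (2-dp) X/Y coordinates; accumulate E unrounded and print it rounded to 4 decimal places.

G0 X-7.38 Y0.00 Z1.68
G1 X-6.82 Y-2.82 E0.1339
G1 X-5.22 Y-5.22 E0.2682
G1 X-2.82 Y-6.82 E0.4025
G1 X0.00 Y-7.38 E0.5364
G1 X2.82 Y-6.82 E0.6702
G1 X5.22 Y-5.22 E0.8046
G1 X6.82 Y-2.82 E0.9389
G1 X7.38 Y0.00 E1.0727
G1 X6.82 Y2.82 E1.2066
G1 X5.22 Y5.22 E1.3409
G1 X2.82 Y6.82 E1.4752
G1 X0.00 Y7.38 E1.6091
G1 X-2.82 Y6.82 E1.7430
G1 X-5.22 Y5.22 E1.8773
G1 X-6.82 Y2.82 E2.0116
G1 X-7.38 Y0.00 E2.1455

At z = 1.68 mm: the cone contributes a regular 16-gon of circumradius 7.380 (interpolated between r1=8.5 and r2=5.5 at t=0.373); the cylinder at (1.5, 12) does not reach this height (z outside [2.5, 22.5]); Merging all regions: only the cone is present, so the union is just that shape — 1 connected region. The outline is a single polygon with 16 vertices. Extrusion per mm of travel: 0.4 × 0.28 / (π × 0.875²) = 0.046564. Accumulating E over each segment gives final E = 2.1455.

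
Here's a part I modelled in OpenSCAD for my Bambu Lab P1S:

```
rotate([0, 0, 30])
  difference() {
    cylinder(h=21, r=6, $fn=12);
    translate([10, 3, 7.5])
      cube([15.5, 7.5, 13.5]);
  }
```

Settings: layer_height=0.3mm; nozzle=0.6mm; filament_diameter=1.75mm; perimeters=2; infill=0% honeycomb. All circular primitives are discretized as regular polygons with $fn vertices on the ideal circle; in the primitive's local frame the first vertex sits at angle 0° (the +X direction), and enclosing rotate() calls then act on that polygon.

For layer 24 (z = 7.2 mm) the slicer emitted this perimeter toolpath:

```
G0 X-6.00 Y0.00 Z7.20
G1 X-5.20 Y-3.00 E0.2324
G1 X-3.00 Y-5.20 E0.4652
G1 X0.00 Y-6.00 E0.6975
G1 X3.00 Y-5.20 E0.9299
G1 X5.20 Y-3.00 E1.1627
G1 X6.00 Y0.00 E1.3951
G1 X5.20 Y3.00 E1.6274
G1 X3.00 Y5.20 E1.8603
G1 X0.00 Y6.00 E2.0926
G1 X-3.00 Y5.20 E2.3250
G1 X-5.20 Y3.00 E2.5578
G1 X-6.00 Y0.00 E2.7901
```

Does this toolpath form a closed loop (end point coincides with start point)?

Start point (G0): (-6.00, 0.00). End point (last G1): the path returns to the start — closed.

yes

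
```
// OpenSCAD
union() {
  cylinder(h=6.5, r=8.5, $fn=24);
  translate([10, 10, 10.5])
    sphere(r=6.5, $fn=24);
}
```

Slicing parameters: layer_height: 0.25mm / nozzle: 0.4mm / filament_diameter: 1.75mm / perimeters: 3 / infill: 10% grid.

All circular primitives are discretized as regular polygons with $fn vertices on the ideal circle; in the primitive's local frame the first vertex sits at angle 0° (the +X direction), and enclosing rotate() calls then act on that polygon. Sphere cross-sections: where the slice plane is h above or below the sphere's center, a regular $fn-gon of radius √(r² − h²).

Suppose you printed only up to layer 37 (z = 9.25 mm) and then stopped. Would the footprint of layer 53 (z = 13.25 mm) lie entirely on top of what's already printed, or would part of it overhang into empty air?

entirely on top

Compare the two slices. At z = 9.25: the cylinder is not intersected at this z (z outside [0, 6.5]); the r=6.5 sphere at (10, 10) slices to a regular 24-gon of circumradius 6.379 (√(r²−h²) with h=1.25 from center) (area = (24/2)·6.379²·sin(360°/24) = 126.37 mm²); Merging all regions: only the r=6.5 sphere at (10, 10) is present, so the union is just that shape — area = 126.37 mm². At z = 13.25: the cylinder does not reach this height (z outside [0, 6.5]); the r=6.5 sphere at (10, 10) slices to a regular 24-gon of circumradius 5.890 (√(r²−h²) with h=2.75 from center) (area = (24/2)·5.890²·sin(360°/24) = 107.73 mm²); Taking the union: only the r=6.5 sphere at (10, 10) is present, so the union is just that shape — area = 107.73 mm². Checking containment: the cross-section at z = 13.25 is a subset of the cross-section at z = 9.25.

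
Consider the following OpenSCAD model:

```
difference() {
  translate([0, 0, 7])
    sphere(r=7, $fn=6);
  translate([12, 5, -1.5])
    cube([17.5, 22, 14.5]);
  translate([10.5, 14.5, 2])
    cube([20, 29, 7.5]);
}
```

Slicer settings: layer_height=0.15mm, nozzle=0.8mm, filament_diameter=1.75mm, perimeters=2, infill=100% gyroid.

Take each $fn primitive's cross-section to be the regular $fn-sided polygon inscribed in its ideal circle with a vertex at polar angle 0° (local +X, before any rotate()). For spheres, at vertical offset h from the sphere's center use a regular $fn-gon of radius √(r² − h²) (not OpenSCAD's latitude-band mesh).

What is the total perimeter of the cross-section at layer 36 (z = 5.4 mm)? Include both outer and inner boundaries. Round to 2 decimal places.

40.89 mm

At z = 5.4 mm: the r=7 sphere contributes a regular 6-gon of circumradius √(7²−1.6²) = 6.815 (perimeter = 2·6·6.815·sin(180°/6) = 40.89 mm); the cube at (12, 5) is present — its section is the full 17.5×22 rectangle (perimeter 79.00 mm); the cube at (10.5, 14.5) is present — its section is the full 20×29 rectangle (perimeter 98.00 mm); Subtracting the remaining from the first: starting from the r=7 sphere, the 17.5×22 cube at (12, 5) misses the remaining region (no effect); the 20×29 cube at (10.5, 14.5) misses the remaining region (no effect) — boundary = 40.89 mm. Overall, the cross-section is a single solid region. Total boundary length (outer) = 40.89 mm.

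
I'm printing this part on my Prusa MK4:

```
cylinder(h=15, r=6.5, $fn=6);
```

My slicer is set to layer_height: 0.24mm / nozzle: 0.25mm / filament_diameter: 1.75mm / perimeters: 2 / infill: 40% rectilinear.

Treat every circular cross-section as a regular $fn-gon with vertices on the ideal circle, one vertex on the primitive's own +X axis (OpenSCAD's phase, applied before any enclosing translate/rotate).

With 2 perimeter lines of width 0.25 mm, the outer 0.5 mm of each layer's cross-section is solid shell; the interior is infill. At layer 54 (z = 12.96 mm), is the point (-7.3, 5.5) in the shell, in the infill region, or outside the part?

At z = 12.96 mm: the r=6.5 cylinder gives a regular 6-gon of circumradius 6.5 (constant along its height). Overall, the cross-section is a single solid region. The nearest boundary edge runs (-3.25, 5.63)→(-6.50, 0.00); distance from the point to it = 3.44 mm. The point is not inside any of the regions above, so it lies outside the cross-section (3.44 mm from the nearest boundary).

outside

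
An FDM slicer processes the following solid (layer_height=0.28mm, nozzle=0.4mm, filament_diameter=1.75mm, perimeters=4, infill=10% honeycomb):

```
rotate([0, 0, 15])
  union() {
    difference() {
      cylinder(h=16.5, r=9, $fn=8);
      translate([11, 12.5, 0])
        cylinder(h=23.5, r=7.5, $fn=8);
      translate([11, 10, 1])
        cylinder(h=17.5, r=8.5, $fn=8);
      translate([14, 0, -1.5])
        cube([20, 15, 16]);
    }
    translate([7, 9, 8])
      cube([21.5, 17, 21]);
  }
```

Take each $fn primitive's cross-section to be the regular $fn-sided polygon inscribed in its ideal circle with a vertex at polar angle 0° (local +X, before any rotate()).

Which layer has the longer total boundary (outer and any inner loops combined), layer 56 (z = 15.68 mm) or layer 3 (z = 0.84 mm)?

layer 56 (z = 15.68 mm)

Layer 56 (z = 15.68): the r=9 cylinder contributes a regular 8-gon of circumradius 9 (perimeter = 2·8·9.000·sin(180°/8) = 55.11 mm); the cylinder at (11, 12.5): section is a regular 8-gon, circumradius r=7.5 (perimeter = 2·8·7.500·sin(180°/8) = 45.92 mm); the r=8.5 cylinder at (11, 10) gives a regular 8-gon of circumradius 8.5 (constant along its height) (perimeter = 2·8·8.500·sin(180°/8) = 52.04 mm); the cube at (14, 0) does not reach this height (z outside [-1.5, 14.5]); After the difference (first − rest): starting from the r=9 cylinder, the r=7.5 cylinder at (11, 12.5) misses the remaining region (no effect); the r=8.5 cylinder at (11, 10) partially overlaps it — only the 8.38 mm² overlap (of its 204.35 mm²) is removed, clipping the outline — boundary = 55.11 mm; the 21.5×17 cube at (7, 9) contributes its full rectangle (perimeter 77.00 mm); Taking the union: the 2 present regions are separate (no shared area or edge), so areas and boundary lengths simply add and each stays a separate island — boundary = 132.11 mm; (whole slice rotated 15° about Z — lengths, areas and connectivity unchanged). So its perimeter = 132.11 mm. Layer 3 (z = 0.84): the r=9 cylinder contributes a regular 8-gon of circumradius 9 (perimeter = 2·8·9.000·sin(180°/8) = 55.11 mm); the r=7.5 cylinder at (11, 12.5) contributes a regular 8-gon of circumradius 7.5 (perimeter = 2·8·7.500·sin(180°/8) = 45.92 mm); the cylinder at (11, 10) is absent (z outside [1, 18.5]); the 20×15 cube at (14, 0) contributes its full rectangle (perimeter 70.00 mm); After the difference (first − rest): starting from the r=9 cylinder, the r=7.5 cylinder at (11, 12.5) misses the remaining region (no effect); the 20×15 cube at (14, 0) misses the remaining region (no effect) — boundary = 55.11 mm; the cube at (7, 9) is not intersected at this z (z outside [8, 29]); Taking the union: only the result so far is present, so the union is just that shape — boundary = 55.11 mm; (whole slice rotated 15° about Z — lengths, areas and connectivity unchanged). So its perimeter = 55.11 mm. Layer 56 is larger (132.11 vs 55.11 mm).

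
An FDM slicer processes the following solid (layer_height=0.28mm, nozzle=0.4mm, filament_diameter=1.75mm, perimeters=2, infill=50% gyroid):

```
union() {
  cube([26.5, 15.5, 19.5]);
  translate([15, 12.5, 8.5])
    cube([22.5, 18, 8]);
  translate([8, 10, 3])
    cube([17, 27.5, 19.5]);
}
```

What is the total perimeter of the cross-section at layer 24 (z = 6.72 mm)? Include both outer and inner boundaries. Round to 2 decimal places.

128.00 mm

At z = 6.72 mm: the 26.5×15.5 cube contributes its full rectangle (perimeter 84.00 mm); the cube at (15, 12.5) is absent (z outside [8.5, 16.5]); the cube at (8, 10) is present — its section is the full 17×27.5 rectangle (perimeter 89.00 mm); Combining (union): the regions partially overlap (shared area 93.50 mm²), so the edge portions inside another operand are dropped and the merged outline is re-measured after clipping — boundary = 128.00 mm. Overall, the cross-section is a single solid region. Total boundary length (outer) = 128.00 mm.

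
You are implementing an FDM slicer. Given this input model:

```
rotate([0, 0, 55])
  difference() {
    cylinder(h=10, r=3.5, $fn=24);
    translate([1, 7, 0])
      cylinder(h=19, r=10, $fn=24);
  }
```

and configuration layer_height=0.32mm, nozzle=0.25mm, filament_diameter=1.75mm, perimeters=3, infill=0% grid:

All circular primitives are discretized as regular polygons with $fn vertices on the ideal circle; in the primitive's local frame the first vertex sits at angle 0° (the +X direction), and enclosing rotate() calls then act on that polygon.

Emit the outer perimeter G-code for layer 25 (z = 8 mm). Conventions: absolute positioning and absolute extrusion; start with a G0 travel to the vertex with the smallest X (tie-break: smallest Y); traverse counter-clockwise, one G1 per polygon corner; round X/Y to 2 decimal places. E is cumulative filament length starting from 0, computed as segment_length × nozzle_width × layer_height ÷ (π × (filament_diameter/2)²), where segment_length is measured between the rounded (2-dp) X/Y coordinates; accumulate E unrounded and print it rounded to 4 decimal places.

G0 X0.27 Y-3.46 Z8.00
G1 X0.61 Y-3.45 E0.0113
G1 X1.48 Y-3.17 E0.0417
G1 X2.25 Y-2.68 E0.0721
G1 X2.87 Y-2.01 E0.1024
G1 X3.29 Y-1.20 E0.1328
G1 X3.49 Y-0.31 E0.1631
G1 X3.48 Y-0.05 E0.1718
G1 X3.03 Y-0.90 E0.2038
G1 X1.27 Y-2.83 E0.2906
G1 X0.27 Y-3.46 E0.3299

At z = 8 mm: the cylinder: section is a regular 24-gon, circumradius r=3.5; the r=10 cylinder at (1, 7) contributes a regular 24-gon of circumradius 10; Subtracting the remaining from the first: starting from the r=3.5 cylinder, the r=10 cylinder at (1, 7) partially overlaps it — only the 36.10 mm² overlap (of its 310.58 mm²) is removed, clipping the outline — 1 connected region; (rotated 55° about Z; rotation is an isometry so areas/perimeters/island counts are preserved). The outline is a single polygon with 10 vertices. Extrusion per mm of travel: 0.25 × 0.32 / (π × 0.875²) = 0.033260. Accumulating E over each segment gives final E = 0.3299.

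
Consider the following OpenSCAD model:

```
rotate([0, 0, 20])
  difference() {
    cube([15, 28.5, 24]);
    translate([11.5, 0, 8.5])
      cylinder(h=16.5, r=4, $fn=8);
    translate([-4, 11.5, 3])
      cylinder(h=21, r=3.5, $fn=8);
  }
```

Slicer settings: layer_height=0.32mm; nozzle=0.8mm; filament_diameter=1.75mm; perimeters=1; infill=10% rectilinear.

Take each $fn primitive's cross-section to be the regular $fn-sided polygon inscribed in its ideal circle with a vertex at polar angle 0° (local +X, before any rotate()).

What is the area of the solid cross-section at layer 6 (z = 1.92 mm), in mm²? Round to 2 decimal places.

At z = 1.92 mm: the cube (footprint 15×28.5) is included at this height (area 427.50 mm²); the cylinder at (11.5, 0) does not reach this height (z outside [8.5, 25]); the cylinder at (-4, 11.5) does not reach this height (z outside [3, 24]); Taking the first minus the rest: none of the subtracted shapes is present at this height, so the 15×28.5 cube is unchanged — area = 427.50 mm²; (rotated 20° about Z; rotation is an isometry so areas/perimeters/island counts are preserved). Overall, the cross-section is a single solid region. Net area = 427.50 mm².

427.50 mm²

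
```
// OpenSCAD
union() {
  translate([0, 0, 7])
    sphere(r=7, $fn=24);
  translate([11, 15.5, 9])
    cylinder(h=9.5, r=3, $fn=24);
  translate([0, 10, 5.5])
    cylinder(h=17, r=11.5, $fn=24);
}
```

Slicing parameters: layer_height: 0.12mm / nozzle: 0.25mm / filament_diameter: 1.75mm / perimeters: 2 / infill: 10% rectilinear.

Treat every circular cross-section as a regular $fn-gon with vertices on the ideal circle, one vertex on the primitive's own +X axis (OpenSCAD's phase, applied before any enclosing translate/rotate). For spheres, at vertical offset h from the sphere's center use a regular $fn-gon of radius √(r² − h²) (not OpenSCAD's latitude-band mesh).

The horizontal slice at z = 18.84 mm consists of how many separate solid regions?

At z = 18.84 mm: the sphere is absent (|z−center|=11.840 > r=7); the cylinder at (11, 15.5) is not intersected at this z (z outside [9, 18.5]); the r=11.5 cylinder at (0, 10) contributes a regular 24-gon of circumradius 11.5; Combining (union): only the r=11.5 cylinder at (0, 10) is present, so the union is just that shape — 1 connected region. The result has 1 disconnected region.

1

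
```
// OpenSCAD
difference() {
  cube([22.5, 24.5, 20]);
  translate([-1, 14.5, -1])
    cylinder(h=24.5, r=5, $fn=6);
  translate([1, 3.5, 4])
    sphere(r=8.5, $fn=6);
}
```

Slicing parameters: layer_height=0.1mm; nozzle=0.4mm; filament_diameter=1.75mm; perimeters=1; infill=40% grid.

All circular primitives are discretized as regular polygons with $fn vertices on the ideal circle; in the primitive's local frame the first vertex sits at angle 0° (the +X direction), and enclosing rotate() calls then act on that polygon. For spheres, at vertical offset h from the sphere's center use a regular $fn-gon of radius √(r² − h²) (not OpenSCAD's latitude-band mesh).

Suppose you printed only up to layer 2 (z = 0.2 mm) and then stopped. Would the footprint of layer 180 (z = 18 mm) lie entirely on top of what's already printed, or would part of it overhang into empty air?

part overhangs

Compare the two slices. At z = 0.2: the cube is present — its section is the full 22.5×24.5 rectangle (area 551.25 mm²); the r=5 cylinder at (-1, 14.5) contributes a regular 6-gon of circumradius 5 (area = (6/2)·5.000²·sin(360°/6) = 64.95 mm²); the sphere at (1, 3.5): section is a regular 6-gon, circumradius = √(r²−h²) = √(8.5²−3.8²) = 7.603 (area = (6/2)·7.603²·sin(360°/6) = 150.19 mm²); Subtracting the remaining from the first: starting from the 22.5×24.5 cube (551.25 mm²), the r=5 cylinder at (-1, 14.5) partially overlaps it — only the 23.82 mm² overlap (of its 64.95 mm²) is removed, clipping the outline; the r=8.5 sphere at (1, 3.5) partially overlaps it — only the 70.71 mm² overlap (of its 150.19 mm²) is removed, clipping the outline — area = 456.73 mm². At z = 18: the 22.5×24.5 cube contributes its full rectangle (area 551.25 mm²); the r=5 cylinder at (-1, 14.5) gives a regular 6-gon of circumradius 5 (constant along its height) (area = (6/2)·5.000²·sin(360°/6) = 64.95 mm²); the sphere at (1, 3.5) is absent (|z−center|=14.000 > r=8.5); Subtracting the remaining from the first: starting from the 22.5×24.5 cube (551.25 mm²), the r=5 cylinder at (-1, 14.5) partially overlaps it — only the 23.82 mm² overlap (of its 64.95 mm²) is removed, clipping the outline — area = 527.43 mm². Checking containment: at z = 18 the cross-section extends beyond the z = 0.2 cross-section by about 70.71 mm².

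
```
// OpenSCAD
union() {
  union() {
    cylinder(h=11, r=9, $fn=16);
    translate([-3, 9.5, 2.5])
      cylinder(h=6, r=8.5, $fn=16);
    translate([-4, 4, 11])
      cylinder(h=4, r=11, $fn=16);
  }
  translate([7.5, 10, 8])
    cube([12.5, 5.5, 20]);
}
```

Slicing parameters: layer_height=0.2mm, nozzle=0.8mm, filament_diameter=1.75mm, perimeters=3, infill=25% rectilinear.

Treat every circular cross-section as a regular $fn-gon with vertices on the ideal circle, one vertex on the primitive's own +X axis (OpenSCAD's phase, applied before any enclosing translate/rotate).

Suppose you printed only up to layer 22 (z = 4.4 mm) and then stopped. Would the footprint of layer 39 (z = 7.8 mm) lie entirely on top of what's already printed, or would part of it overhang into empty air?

Compare the two slices. At z = 4.4: the r=9 cylinder gives a regular 16-gon of circumradius 9 (constant along its height) (area = (16/2)·9.000²·sin(360°/16) = 247.98 mm²); the r=8.5 cylinder at (-3, 9.5) gives a regular 16-gon of circumradius 8.5 (constant along its height) (area = (16/2)·8.500²·sin(360°/16) = 221.19 mm²); the cylinder at (-4, 4) does not reach this height (z outside [11, 15]); Taking the union: the regions partially overlap — summed areas 469.17 mm² minus the doubly-counted overlap 72.33 mm² gives 396.84 mm² — area = 396.84 mm²; the cube at (7.5, 10) is absent (z outside [8, 28]); Combining (union): only the result so far is present, so the union is just that shape — area = 396.84 mm². At z = 7.8: the cylinder: section is a regular 16-gon, circumradius r=9 (area = (16/2)·9.000²·sin(360°/16) = 247.98 mm²); the cylinder at (-3, 9.5): section is a regular 16-gon, circumradius r=8.5 (area = (16/2)·8.500²·sin(360°/16) = 221.19 mm²); the cylinder at (-4, 4) is not intersected at this z (z outside [11, 15]); Combining (union): the regions partially overlap — summed areas 469.17 mm² minus the doubly-counted overlap 72.33 mm² gives 396.84 mm² — area = 396.84 mm²; the cube at (7.5, 10) does not reach this height (z outside [8, 28]); Merging all regions: only the result so far is present, so the union is just that shape — area = 396.84 mm². Checking containment: the cross-section at z = 7.8 is a subset of the cross-section at z = 4.4.

entirely on top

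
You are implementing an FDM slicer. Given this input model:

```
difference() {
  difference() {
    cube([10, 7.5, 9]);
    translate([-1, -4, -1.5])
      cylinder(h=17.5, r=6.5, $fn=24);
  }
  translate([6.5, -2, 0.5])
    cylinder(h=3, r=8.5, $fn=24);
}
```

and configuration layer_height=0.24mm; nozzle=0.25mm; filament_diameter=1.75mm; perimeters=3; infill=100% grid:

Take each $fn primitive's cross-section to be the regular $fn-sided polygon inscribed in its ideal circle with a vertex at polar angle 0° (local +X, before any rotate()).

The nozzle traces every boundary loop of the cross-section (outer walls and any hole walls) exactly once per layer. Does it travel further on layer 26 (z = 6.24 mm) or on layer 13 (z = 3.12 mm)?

Layer 26 (z = 6.24): the cube (footprint 10×7.5) is included at this height (perimeter 35.00 mm); the cylinder at (-1, -4): section is a regular 24-gon, circumradius r=6.5 (perimeter = 2·24·6.500·sin(180°/24) = 40.72 mm); After the difference (first − rest): starting from the 10×7.5 cube, the r=6.5 cylinder at (-1, -4) partially overlaps it — only the 6.28 mm² overlap (of its 131.22 mm²) is removed, clipping the outline — boundary = 33.41 mm; the cylinder at (6.5, -2) does not reach this height (z outside [0.5, 3.5]); Taking the first minus the rest: none of the subtracted shapes is present at this height, so that combined region is unchanged — boundary = 33.41 mm. So its perimeter = 33.41 mm. Layer 13 (z = 3.12): the cube is present — its section is the full 10×7.5 rectangle (perimeter 35.00 mm); the r=6.5 cylinder at (-1, -4) gives a regular 24-gon of circumradius 6.5 (constant along its height) (perimeter = 2·24·6.500·sin(180°/24) = 40.72 mm); Taking the first minus the rest: starting from the 10×7.5 cube, the r=6.5 cylinder at (-1, -4) partially overlaps it — only the 6.28 mm² overlap (of its 131.22 mm²) is removed, clipping the outline — boundary = 33.41 mm; the cylinder at (6.5, -2): section is a regular 24-gon, circumradius r=8.5 (perimeter = 2·24·8.500·sin(180°/24) = 53.25 mm); Taking the first minus the rest: starting from the result so far, the r=8.5 cylinder at (6.5, -2) partially overlaps it — only the 51.32 mm² overlap (of its 224.40 mm²) is removed, clipping the outline — boundary = 27.04 mm. So its perimeter = 27.04 mm. Layer 26 is larger (33.41 vs 27.04 mm).

layer 26 (z = 6.24 mm)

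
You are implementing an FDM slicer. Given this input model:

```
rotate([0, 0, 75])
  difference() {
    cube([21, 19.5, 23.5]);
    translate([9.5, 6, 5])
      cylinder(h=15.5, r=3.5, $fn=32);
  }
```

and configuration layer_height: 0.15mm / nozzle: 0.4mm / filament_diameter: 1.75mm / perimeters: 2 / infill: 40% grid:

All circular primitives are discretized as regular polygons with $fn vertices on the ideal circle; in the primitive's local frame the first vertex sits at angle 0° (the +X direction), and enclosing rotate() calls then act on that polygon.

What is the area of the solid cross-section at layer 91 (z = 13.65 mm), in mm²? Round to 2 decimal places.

At z = 13.65 mm: the cube is present — its section is the full 21×19.5 rectangle (area 409.50 mm²); the cylinder at (9.5, 6): section is a regular 32-gon, circumradius r=3.5 (area = (32/2)·3.500²·sin(360°/32) = 38.24 mm²); Subtracting the remaining from the first: starting from the 21×19.5 cube (409.50 mm²), the r=3.5 cylinder at (9.5, 6) lies wholly inside it (removes its full 38.24 mm² and its 21.96 mm outline becomes a hole wall) — area = 371.26 mm²; (whole slice rotated 75° about Z — lengths, areas and connectivity unchanged). Overall, the cross-section is one region with 1 hole. Net area = 371.26 mm².

371.26 mm²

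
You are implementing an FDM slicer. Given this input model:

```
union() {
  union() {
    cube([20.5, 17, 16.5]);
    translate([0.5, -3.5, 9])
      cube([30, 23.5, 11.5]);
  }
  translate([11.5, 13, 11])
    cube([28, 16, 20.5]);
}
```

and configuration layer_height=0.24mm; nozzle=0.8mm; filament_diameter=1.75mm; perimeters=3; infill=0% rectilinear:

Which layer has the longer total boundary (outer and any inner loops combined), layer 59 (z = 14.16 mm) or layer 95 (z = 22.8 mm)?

Layer 59 (z = 14.16): the cube is present — its section is the full 20.5×17 rectangle (perimeter 75.00 mm); the cube at (0.5, -3.5) (footprint 30×23.5) is included at this height (perimeter 107.00 mm); Merging all regions: the regions partially overlap (shared area 340.00 mm²), so the edge portions inside another operand are dropped and the merged outline is re-measured after clipping — boundary = 108.00 mm; the cube at (11.5, 13) is present — its section is the full 28×16 rectangle (perimeter 88.00 mm); Combining (union): the regions partially overlap (shared area 133.00 mm²), so the edge portions inside another operand are dropped and the merged outline is re-measured after clipping — boundary = 144.00 mm. So its perimeter = 144.00 mm. Layer 95 (z = 22.8): the cube is absent (z outside [0, 16.5]); the cube at (0.5, -3.5) does not reach this height (z outside [9, 20.5]); Merging all regions: nothing is present at this height; the cube at (11.5, 13) is present — its section is the full 28×16 rectangle (perimeter 88.00 mm); Merging all regions: only the 28×16 cube at (11.5, 13) is present, so the union is just that shape — boundary = 88.00 mm. So its perimeter = 88.00 mm. Layer 59 is larger (144.00 vs 88.00 mm).

layer 59 (z = 14.16 mm)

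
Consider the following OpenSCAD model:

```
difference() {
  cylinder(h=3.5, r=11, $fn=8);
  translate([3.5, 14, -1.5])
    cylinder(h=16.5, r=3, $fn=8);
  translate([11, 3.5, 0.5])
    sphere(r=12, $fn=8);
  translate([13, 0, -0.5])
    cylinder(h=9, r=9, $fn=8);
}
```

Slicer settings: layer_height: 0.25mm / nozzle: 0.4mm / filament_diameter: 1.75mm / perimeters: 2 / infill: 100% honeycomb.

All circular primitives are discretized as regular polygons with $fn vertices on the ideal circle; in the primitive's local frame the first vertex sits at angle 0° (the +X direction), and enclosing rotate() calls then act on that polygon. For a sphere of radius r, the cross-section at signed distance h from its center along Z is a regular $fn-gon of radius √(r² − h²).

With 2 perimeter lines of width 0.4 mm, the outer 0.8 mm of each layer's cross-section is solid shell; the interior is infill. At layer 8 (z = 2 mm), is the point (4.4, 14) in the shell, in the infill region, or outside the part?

At z = 2 mm: the cylinder: section is a regular 8-gon, circumradius r=11; the r=3 cylinder at (3.5, 14) contributes a regular 8-gon of circumradius 3; the sphere at (11, 3.5): section is a regular 8-gon, circumradius = √(r²−h²) = √(12²−1.5²) = 11.906; the r=9 cylinder at (13, 0) contributes a regular 8-gon of circumradius 9; After the difference (first − rest): starting from the r=11 cylinder, the r=3 cylinder at (3.5, 14) misses the remaining region (no effect); the r=12 sphere at (11, 3.5) partially overlaps it — only the 130.80 mm² overlap (of its 400.93 mm²) is removed, clipping the outline; the r=9 cylinder at (13, 0) misses the remaining region (no effect) — 1 connected region. Overall, the cross-section is a single solid region. The nearest boundary edge runs (0.00, 11.00)→(1.88, 10.22); distance from the point to it = 4.54 mm. The point is not inside any of the regions above, so it lies outside the cross-section (4.54 mm from the nearest boundary).

outside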